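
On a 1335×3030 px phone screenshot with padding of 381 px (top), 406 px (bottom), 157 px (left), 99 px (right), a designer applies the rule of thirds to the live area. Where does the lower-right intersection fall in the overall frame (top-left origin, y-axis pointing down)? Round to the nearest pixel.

(876, 1876)

Content width = 1335 − 157 − 99 = 1079 px; content height = 3030 − 381 − 406 = 2243 px.
Lower-right is two-thirds across and two-thirds down within the live area.
x = 157 + 2 × 1079/3 = 157 + 719.33 ≈ 876
y = 381 + 2 × 2243/3 = 381 + 1495.33 ≈ 1876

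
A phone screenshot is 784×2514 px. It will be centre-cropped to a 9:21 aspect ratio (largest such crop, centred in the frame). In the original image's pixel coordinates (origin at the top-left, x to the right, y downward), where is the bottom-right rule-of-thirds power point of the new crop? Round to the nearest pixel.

784/2514 < 9/21, so the 9:21 crop keeps the full width 784 and trims height to 784 × 21/9 = 1829.33 px.
Top offset = (2514 − 1829.33)/2 = 342.33 px; left offset = 0.
Bottom-right is two-thirds across and two-thirds down within the crop:
x = 0.00 + 2 × 784.00/3 ≈ 523; y = 342.33 + 2 × 1829.33/3 ≈ 1562.

x = 523 px, y = 1562 px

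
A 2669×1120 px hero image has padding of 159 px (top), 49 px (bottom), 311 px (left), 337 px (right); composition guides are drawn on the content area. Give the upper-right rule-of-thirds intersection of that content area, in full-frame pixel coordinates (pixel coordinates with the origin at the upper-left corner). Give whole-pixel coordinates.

(1658, 463)

Content width = 2669 − 311 − 337 = 2021 px; content height = 1120 − 159 − 49 = 912 px.
Upper-right is two-thirds across and one-third down within the content area.
x = 311 + 2 × 2021/3 = 311 + 1347.33 ≈ 1658
y = 159 + 1 × 912/3 = 159 + 304.00 ≈ 463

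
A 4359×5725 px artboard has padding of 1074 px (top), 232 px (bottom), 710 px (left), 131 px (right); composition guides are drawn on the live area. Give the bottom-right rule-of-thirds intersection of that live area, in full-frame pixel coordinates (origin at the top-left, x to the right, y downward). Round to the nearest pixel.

(3055, 4020)

Content width = 4359 − 710 − 131 = 3518 px; content height = 5725 − 1074 − 232 = 4419 px.
Bottom-right is two-thirds across and two-thirds down within the live area.
x = 710 + 2 × 3518/3 = 710 + 2345.33 ≈ 3055
y = 1074 + 2 × 4419/3 = 1074 + 2946.00 ≈ 4020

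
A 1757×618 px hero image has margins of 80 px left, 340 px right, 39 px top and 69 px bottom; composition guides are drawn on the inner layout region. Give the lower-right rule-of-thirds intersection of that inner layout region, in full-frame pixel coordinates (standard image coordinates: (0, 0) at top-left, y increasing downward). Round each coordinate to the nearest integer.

Content width = 1757 − 80 − 340 = 1337 px; content height = 618 − 39 − 69 = 510 px.
Lower-right is two-thirds across and two-thirds down within the inner layout region.
x = 80 + 2 × 1337/3 = 80 + 891.33 ≈ 971
y = 39 + 2 × 510/3 = 39 + 340.00 ≈ 379

(971, 379)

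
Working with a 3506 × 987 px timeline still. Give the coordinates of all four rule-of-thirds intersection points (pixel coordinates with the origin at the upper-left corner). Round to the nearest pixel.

One third of 3506 is 1168.67; one third of 987 is 329.
Vertical third lines at x = 1169 and x = 2337; horizontal third lines at y = 329 and y = 658.

(1169, 329), (2337, 329), (1169, 658), (2337, 658)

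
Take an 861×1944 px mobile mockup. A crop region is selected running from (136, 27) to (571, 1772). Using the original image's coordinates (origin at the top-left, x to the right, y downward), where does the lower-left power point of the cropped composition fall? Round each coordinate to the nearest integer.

Crop width = 571 − 136 = 435 px; one third is 145.00 px.
Crop height = 1772 − 27 = 1745 px; one third is 581.67 px.
The lower-left point is one-third across and two-thirds down within the crop:
x = 136 + 1 × 145.00 ≈ 281; y = 27 + 2 × 581.67 ≈ 1190.

x = 281 px, y = 1190 px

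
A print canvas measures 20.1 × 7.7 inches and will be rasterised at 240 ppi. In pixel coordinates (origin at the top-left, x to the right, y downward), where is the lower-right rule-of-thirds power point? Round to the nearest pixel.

(3216, 1232)

In pixels the canvas is 20.1 × 240 = 4824 wide and 7.7 × 240 = 1848 tall.
The lower-right point is two-thirds across and two-thirds down:
x = 2 × 4824/3 ≈ 3216; y = 2 × 1848/3 ≈ 1232.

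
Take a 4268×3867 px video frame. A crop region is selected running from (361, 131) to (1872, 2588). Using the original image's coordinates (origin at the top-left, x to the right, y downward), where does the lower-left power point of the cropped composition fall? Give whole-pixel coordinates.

x = 865 px, y = 1769 px

Crop width = 1872 − 361 = 1511 px; one third is 503.67 px.
Crop height = 2588 − 131 = 2457 px; one third is 819.00 px.
The lower-left point is one-third across and two-thirds down within the crop:
x = 361 + 1 × 503.67 ≈ 865; y = 131 + 2 × 819.00 ≈ 1769.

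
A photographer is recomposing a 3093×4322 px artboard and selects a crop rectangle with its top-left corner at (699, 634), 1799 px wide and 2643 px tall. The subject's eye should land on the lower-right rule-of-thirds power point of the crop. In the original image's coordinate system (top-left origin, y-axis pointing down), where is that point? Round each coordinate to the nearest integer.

One third of the crop width 1799 is 599.67 px.
One third of the crop height 2643 is 881.00 px.
The lower-right point is two-thirds across and two-thirds down within the crop:
x = 699 + 2 × 599.67 ≈ 1898; y = 634 + 2 × 881.00 ≈ 2396.

(1898, 2396)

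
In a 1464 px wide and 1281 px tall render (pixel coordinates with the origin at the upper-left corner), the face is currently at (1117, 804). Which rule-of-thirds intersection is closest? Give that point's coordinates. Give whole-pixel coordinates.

x = 976 px, y = 854 px

Third lines: x ∈ {488, 976}, y ∈ {427, 854}.
1117 is closer to x = 976; 804 is closer to y = 854.
So the nearest intersection is the lower-right power point.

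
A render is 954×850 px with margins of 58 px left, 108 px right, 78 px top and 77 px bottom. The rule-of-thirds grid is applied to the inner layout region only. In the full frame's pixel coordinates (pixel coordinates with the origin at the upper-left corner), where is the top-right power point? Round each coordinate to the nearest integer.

Content width = 954 − 58 − 108 = 788 px; content height = 850 − 78 − 77 = 695 px.
Top-right is two-thirds across and one-third down within the inner layout region.
x = 58 + 2 × 788/3 = 58 + 525.33 ≈ 583
y = 78 + 1 × 695/3 = 78 + 231.67 ≈ 310

(583, 310)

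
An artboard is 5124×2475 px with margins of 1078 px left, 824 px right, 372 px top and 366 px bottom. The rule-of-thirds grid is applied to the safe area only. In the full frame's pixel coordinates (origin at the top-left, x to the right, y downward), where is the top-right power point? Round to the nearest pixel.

(3226, 951)

Content width = 5124 − 1078 − 824 = 3222 px; content height = 2475 − 372 − 366 = 1737 px.
Top-right is two-thirds across and one-third down within the safe area.
x = 1078 + 2 × 3222/3 = 1078 + 2148.00 ≈ 3226
y = 372 + 1 × 1737/3 = 372 + 579.00 ≈ 951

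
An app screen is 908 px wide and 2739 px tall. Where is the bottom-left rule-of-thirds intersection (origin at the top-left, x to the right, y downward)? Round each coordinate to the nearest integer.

(303, 1826)

The bottom-left point sits one-third of the way across and two-thirds of the way down.
x = 1 × 908/3 ≈ 303; y = 2 × 2739/3 ≈ 1826.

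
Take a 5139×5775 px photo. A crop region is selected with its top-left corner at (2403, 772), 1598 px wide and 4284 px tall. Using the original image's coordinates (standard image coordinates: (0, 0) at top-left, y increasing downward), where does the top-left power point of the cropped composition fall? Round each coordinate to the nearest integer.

(2936, 2200)

One third of the crop width 1598 is 532.67 px.
One third of the crop height 4284 is 1428.00 px.
The top-left point is one-third across and one-third down within the crop:
x = 2403 + 1 × 532.67 ≈ 2936; y = 772 + 1 × 1428.00 ≈ 2200.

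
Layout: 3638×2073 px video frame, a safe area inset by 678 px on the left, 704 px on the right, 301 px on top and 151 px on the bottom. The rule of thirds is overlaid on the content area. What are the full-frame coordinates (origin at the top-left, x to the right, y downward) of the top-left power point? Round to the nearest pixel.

Content width = 3638 − 678 − 704 = 2256 px; content height = 2073 − 301 − 151 = 1621 px.
Top-left is one-third across and one-third down within the content area.
x = 678 + 1 × 2256/3 = 678 + 752.00 ≈ 1430
y = 301 + 1 × 1621/3 = 301 + 540.33 ≈ 841

x = 1430 px, y = 841 px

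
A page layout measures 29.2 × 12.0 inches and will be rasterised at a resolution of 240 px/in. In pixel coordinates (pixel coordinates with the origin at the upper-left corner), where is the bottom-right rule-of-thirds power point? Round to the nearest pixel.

(4672, 1920)

In pixels the canvas is 29.2 × 240 = 7008 wide and 12.0 × 240 = 2880 tall.
The bottom-right point is two-thirds across and two-thirds down:
x = 2 × 7008/3 ≈ 4672; y = 2 × 2880/3 ≈ 1920.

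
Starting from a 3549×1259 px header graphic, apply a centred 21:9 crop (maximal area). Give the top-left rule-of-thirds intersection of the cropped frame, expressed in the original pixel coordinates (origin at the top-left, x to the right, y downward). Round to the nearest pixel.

3549/1259 > 21/9, so the 21:9 crop keeps the full height 1259 and trims width to 1259 × 21/9 = 2937.67 px.
Left offset = (3549 − 2937.67)/2 = 305.67 px; top offset = 0.
Top-left is one-third across and one-third down within the crop:
x = 305.67 + 1 × 2937.67/3 ≈ 1285; y = 0.00 + 1 × 1259.00/3 ≈ 420.

(1285, 420)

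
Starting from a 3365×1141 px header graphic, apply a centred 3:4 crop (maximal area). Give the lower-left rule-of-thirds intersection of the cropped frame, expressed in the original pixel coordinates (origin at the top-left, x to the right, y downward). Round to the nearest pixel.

3365/1141 > 3/4, so the 3:4 crop keeps the full height 1141 and trims width to 1141 × 3/4 = 855.75 px.
Left offset = (3365 − 855.75)/2 = 1254.62 px; top offset = 0.
Lower-left is one-third across and two-thirds down within the crop:
x = 1254.62 + 1 × 855.75/3 ≈ 1540; y = 0.00 + 2 × 1141.00/3 ≈ 761.

x = 1540 px, y = 761 px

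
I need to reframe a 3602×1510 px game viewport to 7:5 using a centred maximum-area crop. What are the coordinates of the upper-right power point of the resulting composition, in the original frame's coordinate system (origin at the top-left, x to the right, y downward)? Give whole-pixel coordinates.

(2153, 503)

3602/1510 > 7/5, so the 7:5 crop keeps the full height 1510 and trims width to 1510 × 7/5 = 2114.00 px.
Left offset = (3602 − 2114.00)/2 = 744.00 px; top offset = 0.
Upper-right is two-thirds across and one-third down within the crop:
x = 744.00 + 2 × 2114.00/3 ≈ 2153; y = 0.00 + 1 × 1510.00/3 ≈ 503.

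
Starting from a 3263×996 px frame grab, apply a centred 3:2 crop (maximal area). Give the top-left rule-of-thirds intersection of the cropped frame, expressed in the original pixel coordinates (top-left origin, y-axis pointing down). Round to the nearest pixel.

3263/996 > 3/2, so the 3:2 crop keeps the full height 996 and trims width to 996 × 3/2 = 1494.00 px.
Left offset = (3263 − 1494.00)/2 = 884.50 px; top offset = 0.
Top-left is one-third across and one-third down within the crop:
x = 884.50 + 1 × 1494.00/3 ≈ 1383; y = 0.00 + 1 × 996.00/3 ≈ 332.

(1383, 332)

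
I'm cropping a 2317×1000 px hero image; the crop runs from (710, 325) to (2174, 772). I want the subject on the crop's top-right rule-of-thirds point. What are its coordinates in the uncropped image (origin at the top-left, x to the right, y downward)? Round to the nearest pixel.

Crop width = 2174 − 710 = 1464 px; one third is 488.00 px.
Crop height = 772 − 325 = 447 px; one third is 149.00 px.
The top-right point is two-thirds across and one-third down within the crop:
x = 710 + 2 × 488.00 ≈ 1686; y = 325 + 1 × 149.00 ≈ 474.

(1686, 474)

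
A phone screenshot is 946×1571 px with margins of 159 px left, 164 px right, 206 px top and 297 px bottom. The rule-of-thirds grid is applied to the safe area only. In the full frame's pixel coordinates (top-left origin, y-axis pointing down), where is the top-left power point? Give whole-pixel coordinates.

(367, 562)

Content width = 946 − 159 − 164 = 623 px; content height = 1571 − 206 − 297 = 1068 px.
Top-left is one-third across and one-third down within the safe area.
x = 159 + 1 × 623/3 = 159 + 207.67 ≈ 367
y = 206 + 1 × 1068/3 = 206 + 356.00 ≈ 562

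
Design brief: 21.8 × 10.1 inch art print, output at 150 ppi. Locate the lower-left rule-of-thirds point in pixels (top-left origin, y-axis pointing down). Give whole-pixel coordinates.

x = 1090 px, y = 1010 px

In pixels the canvas is 21.8 × 150 = 3270 wide and 10.1 × 150 = 1515 tall.
The lower-left point is one-third across and two-thirds down:
x = 1 × 3270/3 ≈ 1090; y = 2 × 1515/3 ≈ 1010.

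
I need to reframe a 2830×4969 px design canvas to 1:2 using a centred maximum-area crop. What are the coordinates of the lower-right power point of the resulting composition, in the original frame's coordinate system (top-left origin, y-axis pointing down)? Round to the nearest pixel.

(1829, 3313)

2830/4969 > 1/2, so the 1:2 crop keeps the full height 4969 and trims width to 4969 × 1/2 = 2484.50 px.
Left offset = (2830 − 2484.50)/2 = 172.75 px; top offset = 0.
Lower-right is two-thirds across and two-thirds down within the crop:
x = 172.75 + 2 × 2484.50/3 ≈ 1829; y = 0.00 + 2 × 4969.00/3 ≈ 3313.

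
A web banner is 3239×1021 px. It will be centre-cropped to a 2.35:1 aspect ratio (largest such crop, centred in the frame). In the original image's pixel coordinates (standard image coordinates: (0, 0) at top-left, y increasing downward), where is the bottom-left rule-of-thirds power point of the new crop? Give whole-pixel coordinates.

3239/1021 > 2.35/1, so the 2.35:1 crop keeps the full height 1021 and trims width to 1021 × 2.35/1 = 2399.35 px.
Left offset = (3239 − 2399.35)/2 = 419.83 px; top offset = 0.
Bottom-left is one-third across and two-thirds down within the crop:
x = 419.83 + 1 × 2399.35/3 ≈ 1220; y = 0.00 + 2 × 1021.00/3 ≈ 681.

(1220, 681)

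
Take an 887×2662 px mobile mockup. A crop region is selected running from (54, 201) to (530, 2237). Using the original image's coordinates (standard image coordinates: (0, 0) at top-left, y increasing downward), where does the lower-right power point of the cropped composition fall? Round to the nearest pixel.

(371, 1558)

Crop width = 530 − 54 = 476 px; one third is 158.67 px.
Crop height = 2237 − 201 = 2036 px; one third is 678.67 px.
The lower-right point is two-thirds across and two-thirds down within the crop:
x = 54 + 2 × 158.67 ≈ 371; y = 201 + 2 × 678.67 ≈ 1558.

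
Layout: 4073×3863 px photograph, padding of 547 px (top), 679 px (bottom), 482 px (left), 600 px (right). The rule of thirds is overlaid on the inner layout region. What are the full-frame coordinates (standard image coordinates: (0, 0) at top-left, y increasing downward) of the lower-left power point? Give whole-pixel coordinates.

Content width = 4073 − 482 − 600 = 2991 px; content height = 3863 − 547 − 679 = 2637 px.
Lower-left is one-third across and two-thirds down within the inner layout region.
x = 482 + 1 × 2991/3 = 482 + 997.00 ≈ 1479
y = 547 + 2 × 2637/3 = 547 + 1758.00 ≈ 2305

x = 1479 px, y = 2305 px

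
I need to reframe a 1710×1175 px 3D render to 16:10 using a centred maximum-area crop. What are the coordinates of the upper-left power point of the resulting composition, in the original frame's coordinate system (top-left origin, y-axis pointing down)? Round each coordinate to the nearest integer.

1710/1175 < 16/10, so the 16:10 crop keeps the full width 1710 and trims height to 1710 × 10/16 = 1068.75 px.
Top offset = (1175 − 1068.75)/2 = 53.12 px; left offset = 0.
Upper-left is one-third across and one-third down within the crop:
x = 0.00 + 1 × 1710.00/3 ≈ 570; y = 53.12 + 1 × 1068.75/3 ≈ 409.

(570, 409)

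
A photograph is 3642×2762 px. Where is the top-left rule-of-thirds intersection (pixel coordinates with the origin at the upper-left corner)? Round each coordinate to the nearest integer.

The top-left point sits one-third of the way across and one-third of the way down.
x = 1 × 3642/3 ≈ 1214; y = 1 × 2762/3 ≈ 921.

(1214, 921)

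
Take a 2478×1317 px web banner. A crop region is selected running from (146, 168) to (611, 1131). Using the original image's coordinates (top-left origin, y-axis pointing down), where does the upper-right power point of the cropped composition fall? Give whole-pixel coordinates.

x = 456 px, y = 489 px

Crop width = 611 − 146 = 465 px; one third is 155.00 px.
Crop height = 1131 − 168 = 963 px; one third is 321.00 px.
The upper-right point is two-thirds across and one-third down within the crop:
x = 146 + 2 × 155.00 ≈ 456; y = 168 + 1 × 321.00 ≈ 489.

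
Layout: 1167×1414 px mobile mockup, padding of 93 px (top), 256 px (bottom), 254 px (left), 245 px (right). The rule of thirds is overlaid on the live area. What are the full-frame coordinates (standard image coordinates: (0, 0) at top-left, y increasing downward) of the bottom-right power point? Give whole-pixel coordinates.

Content width = 1167 − 254 − 245 = 668 px; content height = 1414 − 93 − 256 = 1065 px.
Bottom-right is two-thirds across and two-thirds down within the live area.
x = 254 + 2 × 668/3 = 254 + 445.33 ≈ 699
y = 93 + 2 × 1065/3 = 93 + 710.00 ≈ 803

x = 699 px, y = 803 px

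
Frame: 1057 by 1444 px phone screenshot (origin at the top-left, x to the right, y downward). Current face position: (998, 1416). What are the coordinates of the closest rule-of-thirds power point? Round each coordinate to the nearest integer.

x = 705 px, y = 963 px

Third lines: x ∈ {352, 705}, y ∈ {481, 963}.
998 is closer to x = 705; 1416 is closer to y = 963.
So the nearest intersection is the lower-right power point.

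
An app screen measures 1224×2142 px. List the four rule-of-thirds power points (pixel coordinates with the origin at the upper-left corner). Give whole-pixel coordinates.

One third of 1224 is 408; one third of 2142 is 714.
Vertical third lines at x = 408 and x = 816; horizontal third lines at y = 714 and y = 1428.

(408, 714), (816, 714), (408, 1428), (816, 1428)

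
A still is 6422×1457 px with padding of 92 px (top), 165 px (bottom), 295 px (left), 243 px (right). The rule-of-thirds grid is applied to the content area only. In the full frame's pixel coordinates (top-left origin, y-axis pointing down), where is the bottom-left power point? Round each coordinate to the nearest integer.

Content width = 6422 − 295 − 243 = 5884 px; content height = 1457 − 92 − 165 = 1200 px.
Bottom-left is one-third across and two-thirds down within the content area.
x = 295 + 1 × 5884/3 = 295 + 1961.33 ≈ 2256
y = 92 + 2 × 1200/3 = 92 + 800.00 ≈ 892

(2256, 892)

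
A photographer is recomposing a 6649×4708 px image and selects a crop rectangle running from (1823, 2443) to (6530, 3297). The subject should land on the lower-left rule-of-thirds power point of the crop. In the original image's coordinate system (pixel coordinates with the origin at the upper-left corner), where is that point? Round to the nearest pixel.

Crop width = 6530 − 1823 = 4707 px; one third is 1569.00 px.
Crop height = 3297 − 2443 = 854 px; one third is 284.67 px.
The lower-left point is one-third across and two-thirds down within the crop:
x = 1823 + 1 × 1569.00 ≈ 3392; y = 2443 + 2 × 284.67 ≈ 3012.

(3392, 3012)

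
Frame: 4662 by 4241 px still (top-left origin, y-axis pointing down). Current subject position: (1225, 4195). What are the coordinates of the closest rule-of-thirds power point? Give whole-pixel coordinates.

Third lines: x ∈ {1554, 3108}, y ∈ {1414, 2827}.
1225 is closer to x = 1554; 4195 is closer to y = 2827.
So the nearest intersection is the lower-left power point.

x = 1554 px, y = 2827 px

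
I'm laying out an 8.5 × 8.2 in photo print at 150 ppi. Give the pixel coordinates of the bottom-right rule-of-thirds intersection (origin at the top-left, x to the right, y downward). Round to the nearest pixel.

In pixels the canvas is 8.5 × 150 = 1275 wide and 8.2 × 150 = 1230 tall.
The bottom-right point is two-thirds across and two-thirds down:
x = 2 × 1275/3 ≈ 850; y = 2 × 1230/3 ≈ 820.

x = 850 px, y = 820 px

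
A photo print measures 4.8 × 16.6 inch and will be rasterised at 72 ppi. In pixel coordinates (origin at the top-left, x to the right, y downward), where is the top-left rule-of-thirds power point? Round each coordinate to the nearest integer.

(115, 398)

In pixels the canvas is 4.8 × 72 = 345.6 wide and 16.6 × 72 = 1195.2 tall.
The top-left point is one-third across and one-third down:
x = 1 × 345.6/3 ≈ 115; y = 1 × 1195.2/3 ≈ 398.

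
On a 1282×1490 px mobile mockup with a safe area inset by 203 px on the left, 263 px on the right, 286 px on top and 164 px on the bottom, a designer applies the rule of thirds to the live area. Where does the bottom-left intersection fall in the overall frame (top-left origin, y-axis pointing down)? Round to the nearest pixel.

Content width = 1282 − 203 − 263 = 816 px; content height = 1490 − 286 − 164 = 1040 px.
Bottom-left is one-third across and two-thirds down within the live area.
x = 203 + 1 × 816/3 = 203 + 272.00 ≈ 475
y = 286 + 2 × 1040/3 = 286 + 693.33 ≈ 979

(475, 979)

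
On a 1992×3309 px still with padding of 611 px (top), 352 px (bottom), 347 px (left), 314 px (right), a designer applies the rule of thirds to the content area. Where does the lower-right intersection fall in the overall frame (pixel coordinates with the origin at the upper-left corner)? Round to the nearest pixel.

x = 1234 px, y = 2175 px

Content width = 1992 − 347 − 314 = 1331 px; content height = 3309 − 611 − 352 = 2346 px.
Lower-right is two-thirds across and two-thirds down within the content area.
x = 347 + 2 × 1331/3 = 347 + 887.33 ≈ 1234
y = 611 + 2 × 2346/3 = 611 + 1564.00 ≈ 2175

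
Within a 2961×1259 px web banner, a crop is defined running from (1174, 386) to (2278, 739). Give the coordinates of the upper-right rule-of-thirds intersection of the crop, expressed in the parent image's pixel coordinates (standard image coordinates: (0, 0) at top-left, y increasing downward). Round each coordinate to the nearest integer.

(1910, 504)

Crop width = 2278 − 1174 = 1104 px; one third is 368.00 px.
Crop height = 739 − 386 = 353 px; one third is 117.67 px.
The upper-right point is two-thirds across and one-third down within the crop:
x = 1174 + 2 × 368.00 ≈ 1910; y = 386 + 1 × 117.67 ≈ 504.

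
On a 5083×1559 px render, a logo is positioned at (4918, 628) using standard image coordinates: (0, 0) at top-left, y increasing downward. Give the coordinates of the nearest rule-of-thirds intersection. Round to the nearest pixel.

Third lines: x ∈ {1694, 3389}, y ∈ {520, 1039}.
4918 is closer to x = 3389; 628 is closer to y = 520.
So the nearest intersection is the upper-right power point.

(3389, 520)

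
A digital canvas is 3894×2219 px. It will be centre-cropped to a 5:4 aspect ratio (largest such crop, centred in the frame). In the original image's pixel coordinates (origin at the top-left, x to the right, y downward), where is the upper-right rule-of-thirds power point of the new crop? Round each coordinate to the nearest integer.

x = 2409 px, y = 740 px

3894/2219 > 5/4, so the 5:4 crop keeps the full height 2219 and trims width to 2219 × 5/4 = 2773.75 px.
Left offset = (3894 − 2773.75)/2 = 560.12 px; top offset = 0.
Upper-right is two-thirds across and one-third down within the crop:
x = 560.12 + 2 × 2773.75/3 ≈ 2409; y = 0.00 + 1 × 2219.00/3 ≈ 740.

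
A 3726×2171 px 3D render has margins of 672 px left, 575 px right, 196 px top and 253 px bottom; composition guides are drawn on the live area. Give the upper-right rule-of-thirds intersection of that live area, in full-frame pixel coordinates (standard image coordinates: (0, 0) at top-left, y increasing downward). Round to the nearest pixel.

Content width = 3726 − 672 − 575 = 2479 px; content height = 2171 − 196 − 253 = 1722 px.
Upper-right is two-thirds across and one-third down within the live area.
x = 672 + 2 × 2479/3 = 672 + 1652.67 ≈ 2325
y = 196 + 1 × 1722/3 = 196 + 574.00 ≈ 770

x = 2325 px, y = 770 px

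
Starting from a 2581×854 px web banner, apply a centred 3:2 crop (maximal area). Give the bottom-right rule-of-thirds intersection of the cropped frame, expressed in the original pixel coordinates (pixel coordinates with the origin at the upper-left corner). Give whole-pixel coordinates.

(1504, 569)

2581/854 > 3/2, so the 3:2 crop keeps the full height 854 and trims width to 854 × 3/2 = 1281.00 px.
Left offset = (2581 − 1281.00)/2 = 650.00 px; top offset = 0.
Bottom-right is two-thirds across and two-thirds down within the crop:
x = 650.00 + 2 × 1281.00/3 ≈ 1504; y = 0.00 + 2 × 854.00/3 ≈ 569.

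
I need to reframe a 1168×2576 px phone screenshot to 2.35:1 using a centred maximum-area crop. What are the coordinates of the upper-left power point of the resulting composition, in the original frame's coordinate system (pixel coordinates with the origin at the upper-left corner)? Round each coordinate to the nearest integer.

1168/2576 < 2.35/1, so the 2.35:1 crop keeps the full width 1168 and trims height to 1168 × 1/2.35 = 497.02 px.
Top offset = (2576 − 497.02)/2 = 1039.49 px; left offset = 0.
Upper-left is one-third across and one-third down within the crop:
x = 0.00 + 1 × 1168.00/3 ≈ 389; y = 1039.49 + 1 × 497.02/3 ≈ 1205.

(389, 1205)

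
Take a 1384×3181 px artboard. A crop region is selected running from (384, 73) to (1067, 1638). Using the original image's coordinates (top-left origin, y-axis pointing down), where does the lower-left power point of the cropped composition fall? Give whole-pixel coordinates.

Crop width = 1067 − 384 = 683 px; one third is 227.67 px.
Crop height = 1638 − 73 = 1565 px; one third is 521.67 px.
The lower-left point is one-third across and two-thirds down within the crop:
x = 384 + 1 × 227.67 ≈ 612; y = 73 + 2 × 521.67 ≈ 1116.

x = 612 px, y = 1116 px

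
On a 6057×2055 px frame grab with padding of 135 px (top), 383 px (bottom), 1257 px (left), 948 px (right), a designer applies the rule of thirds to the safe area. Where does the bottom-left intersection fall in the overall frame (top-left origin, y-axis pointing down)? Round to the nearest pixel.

x = 2541 px, y = 1160 px

Content width = 6057 − 1257 − 948 = 3852 px; content height = 2055 − 135 − 383 = 1537 px.
Bottom-left is one-third across and two-thirds down within the safe area.
x = 1257 + 1 × 3852/3 = 1257 + 1284.00 ≈ 2541
y = 135 + 2 × 1537/3 = 135 + 1024.67 ≈ 1160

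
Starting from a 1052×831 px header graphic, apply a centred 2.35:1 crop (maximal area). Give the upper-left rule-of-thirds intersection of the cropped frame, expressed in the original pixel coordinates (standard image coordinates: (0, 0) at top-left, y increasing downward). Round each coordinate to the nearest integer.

(351, 341)

1052/831 < 2.35/1, so the 2.35:1 crop keeps the full width 1052 and trims height to 1052 × 1/2.35 = 447.66 px.
Top offset = (831 − 447.66)/2 = 191.67 px; left offset = 0.
Upper-left is one-third across and one-third down within the crop:
x = 0.00 + 1 × 1052.00/3 ≈ 351; y = 191.67 + 1 × 447.66/3 ≈ 341.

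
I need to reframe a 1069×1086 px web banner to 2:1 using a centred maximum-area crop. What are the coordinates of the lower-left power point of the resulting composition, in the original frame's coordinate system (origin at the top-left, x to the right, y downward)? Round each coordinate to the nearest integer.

(356, 632)

1069/1086 < 2/1, so the 2:1 crop keeps the full width 1069 and trims height to 1069 × 1/2 = 534.50 px.
Top offset = (1086 − 534.50)/2 = 275.75 px; left offset = 0.
Lower-left is one-third across and two-thirds down within the crop:
x = 0.00 + 1 × 1069.00/3 ≈ 356; y = 275.75 + 2 × 534.50/3 ≈ 632.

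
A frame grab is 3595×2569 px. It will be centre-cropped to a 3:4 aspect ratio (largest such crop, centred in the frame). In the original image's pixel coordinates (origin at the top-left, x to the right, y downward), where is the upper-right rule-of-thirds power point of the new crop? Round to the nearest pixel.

3595/2569 > 3/4, so the 3:4 crop keeps the full height 2569 and trims width to 2569 × 3/4 = 1926.75 px.
Left offset = (3595 − 1926.75)/2 = 834.12 px; top offset = 0.
Upper-right is two-thirds across and one-third down within the crop:
x = 834.12 + 2 × 1926.75/3 ≈ 2119; y = 0.00 + 1 × 2569.00/3 ≈ 856.

x = 2119 px, y = 856 px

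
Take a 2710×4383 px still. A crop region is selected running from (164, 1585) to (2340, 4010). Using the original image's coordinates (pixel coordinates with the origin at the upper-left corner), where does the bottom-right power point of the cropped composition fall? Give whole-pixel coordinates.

Crop width = 2340 − 164 = 2176 px; one third is 725.33 px.
Crop height = 4010 − 1585 = 2425 px; one third is 808.33 px.
The bottom-right point is two-thirds across and two-thirds down within the crop:
x = 164 + 2 × 725.33 ≈ 1615; y = 1585 + 2 × 808.33 ≈ 3202.

(1615, 3202)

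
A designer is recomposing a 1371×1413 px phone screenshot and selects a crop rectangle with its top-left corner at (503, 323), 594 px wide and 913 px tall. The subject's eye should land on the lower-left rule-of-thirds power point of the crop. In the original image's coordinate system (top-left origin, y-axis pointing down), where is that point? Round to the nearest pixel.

One third of the crop width 594 is 198.00 px.
One third of the crop height 913 is 304.33 px.
The lower-left point is one-third across and two-thirds down within the crop:
x = 503 + 1 × 198.00 ≈ 701; y = 323 + 2 × 304.33 ≈ 932.

(701, 932)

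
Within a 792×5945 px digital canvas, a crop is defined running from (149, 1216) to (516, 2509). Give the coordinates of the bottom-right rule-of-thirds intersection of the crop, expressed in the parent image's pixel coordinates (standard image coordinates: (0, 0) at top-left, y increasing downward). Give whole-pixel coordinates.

(394, 2078)

Crop width = 516 − 149 = 367 px; one third is 122.33 px.
Crop height = 2509 − 1216 = 1293 px; one third is 431.00 px.
The bottom-right point is two-thirds across and two-thirds down within the crop:
x = 149 + 2 × 122.33 ≈ 394; y = 1216 + 2 × 431.00 ≈ 2078.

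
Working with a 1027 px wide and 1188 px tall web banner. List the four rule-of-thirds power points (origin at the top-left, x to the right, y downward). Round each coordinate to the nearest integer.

(342, 396), (685, 396), (342, 792), (685, 792)

One third of 1027 is 342.33; one third of 1188 is 396.
Vertical third lines at x = 342 and x = 685; horizontal third lines at y = 396 and y = 792.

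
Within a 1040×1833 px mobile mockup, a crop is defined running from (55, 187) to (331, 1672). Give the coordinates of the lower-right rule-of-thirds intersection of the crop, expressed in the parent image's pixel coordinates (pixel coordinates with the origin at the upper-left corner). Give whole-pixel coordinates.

x = 239 px, y = 1177 px

Crop width = 331 − 55 = 276 px; one third is 92.00 px.
Crop height = 1672 − 187 = 1485 px; one third is 495.00 px.
The lower-right point is two-thirds across and two-thirds down within the crop:
x = 55 + 2 × 92.00 ≈ 239; y = 187 + 2 × 495.00 ≈ 1177.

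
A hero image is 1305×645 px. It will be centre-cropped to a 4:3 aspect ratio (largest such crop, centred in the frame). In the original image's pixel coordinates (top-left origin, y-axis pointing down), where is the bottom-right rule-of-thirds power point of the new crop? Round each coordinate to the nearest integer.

1305/645 > 4/3, so the 4:3 crop keeps the full height 645 and trims width to 645 × 4/3 = 860.00 px.
Left offset = (1305 − 860.00)/2 = 222.50 px; top offset = 0.
Bottom-right is two-thirds across and two-thirds down within the crop:
x = 222.50 + 2 × 860.00/3 ≈ 796; y = 0.00 + 2 × 645.00/3 ≈ 430.

x = 796 px, y = 430 px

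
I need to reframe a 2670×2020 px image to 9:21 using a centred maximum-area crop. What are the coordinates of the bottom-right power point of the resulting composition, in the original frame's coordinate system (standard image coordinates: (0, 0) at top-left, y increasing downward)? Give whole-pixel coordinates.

x = 1479 px, y = 1347 px

2670/2020 > 9/21, so the 9:21 crop keeps the full height 2020 and trims width to 2020 × 9/21 = 865.71 px.
Left offset = (2670 − 865.71)/2 = 902.14 px; top offset = 0.
Bottom-right is two-thirds across and two-thirds down within the crop:
x = 902.14 + 2 × 865.71/3 ≈ 1479; y = 0.00 + 2 × 2020.00/3 ≈ 1347.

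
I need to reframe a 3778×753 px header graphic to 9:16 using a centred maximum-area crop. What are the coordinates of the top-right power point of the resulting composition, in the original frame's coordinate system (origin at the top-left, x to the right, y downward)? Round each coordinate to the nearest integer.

x = 1960 px, y = 251 px

3778/753 > 9/16, so the 9:16 crop keeps the full height 753 and trims width to 753 × 9/16 = 423.56 px.
Left offset = (3778 − 423.56)/2 = 1677.22 px; top offset = 0.
Top-right is two-thirds across and one-third down within the crop:
x = 1677.22 + 2 × 423.56/3 ≈ 1960; y = 0.00 + 1 × 753.00/3 ≈ 251.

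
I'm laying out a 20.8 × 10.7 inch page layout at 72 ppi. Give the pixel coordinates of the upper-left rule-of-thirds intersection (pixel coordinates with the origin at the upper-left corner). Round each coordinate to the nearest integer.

In pixels the canvas is 20.8 × 72 = 1497.6 wide and 10.7 × 72 = 770.4 tall.
The upper-left point is one-third across and one-third down:
x = 1 × 1497.6/3 ≈ 499; y = 1 × 770.4/3 ≈ 257.

x = 499 px, y = 257 px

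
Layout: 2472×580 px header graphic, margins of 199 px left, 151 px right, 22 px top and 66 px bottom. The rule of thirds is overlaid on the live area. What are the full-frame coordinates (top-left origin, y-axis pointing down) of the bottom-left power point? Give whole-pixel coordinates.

x = 906 px, y = 350 px

Content width = 2472 − 199 − 151 = 2122 px; content height = 580 − 22 − 66 = 492 px.
Bottom-left is one-third across and two-thirds down within the live area.
x = 199 + 1 × 2122/3 = 199 + 707.33 ≈ 906
y = 22 + 2 × 492/3 = 22 + 328.00 ≈ 350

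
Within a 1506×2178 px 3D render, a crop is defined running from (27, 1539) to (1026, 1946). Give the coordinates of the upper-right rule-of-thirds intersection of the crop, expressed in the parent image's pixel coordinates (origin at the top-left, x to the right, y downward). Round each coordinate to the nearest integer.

(693, 1675)

Crop width = 1026 − 27 = 999 px; one third is 333.00 px.
Crop height = 1946 − 1539 = 407 px; one third is 135.67 px.
The upper-right point is two-thirds across and one-third down within the crop:
x = 27 + 2 × 333.00 ≈ 693; y = 1539 + 1 × 135.67 ≈ 1675.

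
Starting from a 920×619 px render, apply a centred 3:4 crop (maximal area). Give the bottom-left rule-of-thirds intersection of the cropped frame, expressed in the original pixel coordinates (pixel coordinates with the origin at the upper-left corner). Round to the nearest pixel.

(383, 413)

920/619 > 3/4, so the 3:4 crop keeps the full height 619 and trims width to 619 × 3/4 = 464.25 px.
Left offset = (920 − 464.25)/2 = 227.88 px; top offset = 0.
Bottom-left is one-third across and two-thirds down within the crop:
x = 227.88 + 1 × 464.25/3 ≈ 383; y = 0.00 + 2 × 619.00/3 ≈ 413.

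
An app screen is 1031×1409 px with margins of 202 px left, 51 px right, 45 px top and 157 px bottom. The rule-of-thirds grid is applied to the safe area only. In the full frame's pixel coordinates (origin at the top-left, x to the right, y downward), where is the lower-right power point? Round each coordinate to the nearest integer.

Content width = 1031 − 202 − 51 = 778 px; content height = 1409 − 45 − 157 = 1207 px.
Lower-right is two-thirds across and two-thirds down within the safe area.
x = 202 + 2 × 778/3 = 202 + 518.67 ≈ 721
y = 45 + 2 × 1207/3 = 45 + 804.67 ≈ 850

(721, 850)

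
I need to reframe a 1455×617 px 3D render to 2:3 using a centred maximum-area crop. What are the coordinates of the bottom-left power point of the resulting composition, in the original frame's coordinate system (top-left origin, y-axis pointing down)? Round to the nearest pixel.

1455/617 > 2/3, so the 2:3 crop keeps the full height 617 and trims width to 617 × 2/3 = 411.33 px.
Left offset = (1455 − 411.33)/2 = 521.83 px; top offset = 0.
Bottom-left is one-third across and two-thirds down within the crop:
x = 521.83 + 1 × 411.33/3 ≈ 659; y = 0.00 + 2 × 617.00/3 ≈ 411.

x = 659 px, y = 411 px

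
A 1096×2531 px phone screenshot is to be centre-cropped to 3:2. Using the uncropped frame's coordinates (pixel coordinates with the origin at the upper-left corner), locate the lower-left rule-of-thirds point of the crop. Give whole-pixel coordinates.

1096/2531 < 3/2, so the 3:2 crop keeps the full width 1096 and trims height to 1096 × 2/3 = 730.67 px.
Top offset = (2531 − 730.67)/2 = 900.17 px; left offset = 0.
Lower-left is one-third across and two-thirds down within the crop:
x = 0.00 + 1 × 1096.00/3 ≈ 365; y = 900.17 + 2 × 730.67/3 ≈ 1387.

(365, 1387)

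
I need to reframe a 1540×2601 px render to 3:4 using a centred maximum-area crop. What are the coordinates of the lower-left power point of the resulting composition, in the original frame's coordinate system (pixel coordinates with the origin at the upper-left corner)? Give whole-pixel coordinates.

1540/2601 < 3/4, so the 3:4 crop keeps the full width 1540 and trims height to 1540 × 4/3 = 2053.33 px.
Top offset = (2601 − 2053.33)/2 = 273.83 px; left offset = 0.
Lower-left is one-third across and two-thirds down within the crop:
x = 0.00 + 1 × 1540.00/3 ≈ 513; y = 273.83 + 2 × 2053.33/3 ≈ 1643.

(513, 1643)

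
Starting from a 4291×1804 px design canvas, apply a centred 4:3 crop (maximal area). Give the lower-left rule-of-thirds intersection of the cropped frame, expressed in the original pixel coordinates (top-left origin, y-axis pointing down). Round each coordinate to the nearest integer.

x = 1745 px, y = 1203 px

4291/1804 > 4/3, so the 4:3 crop keeps the full height 1804 and trims width to 1804 × 4/3 = 2405.33 px.
Left offset = (4291 − 2405.33)/2 = 942.83 px; top offset = 0.
Lower-left is one-third across and two-thirds down within the crop:
x = 942.83 + 1 × 2405.33/3 ≈ 1745; y = 0.00 + 2 × 1804.00/3 ≈ 1203.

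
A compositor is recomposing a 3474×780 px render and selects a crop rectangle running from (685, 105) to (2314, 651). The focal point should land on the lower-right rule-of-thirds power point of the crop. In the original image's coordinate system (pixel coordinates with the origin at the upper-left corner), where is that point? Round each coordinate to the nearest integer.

Crop width = 2314 − 685 = 1629 px; one third is 543.00 px.
Crop height = 651 − 105 = 546 px; one third is 182.00 px.
The lower-right point is two-thirds across and two-thirds down within the crop:
x = 685 + 2 × 543.00 ≈ 1771; y = 105 + 2 × 182.00 ≈ 469.

x = 1771 px, y = 469 px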